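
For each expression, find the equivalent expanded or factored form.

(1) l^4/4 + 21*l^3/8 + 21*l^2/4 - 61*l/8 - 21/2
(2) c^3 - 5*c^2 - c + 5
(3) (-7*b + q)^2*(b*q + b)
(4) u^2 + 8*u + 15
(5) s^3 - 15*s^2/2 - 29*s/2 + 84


(1) = (l/4 + 1)*(l - 3/2)*(l + 1)*(l + 7)
(2) = (c - 5)*(c - 1)*(c + 1)
(3) = 49*b^3*q + 49*b^3 - 14*b^2*q^2 - 14*b^2*q + b*q^3 + b*q^2
(4) = (u + 3)*(u + 5)
(5) = (s - 8)*(s - 3)*(s + 7/2)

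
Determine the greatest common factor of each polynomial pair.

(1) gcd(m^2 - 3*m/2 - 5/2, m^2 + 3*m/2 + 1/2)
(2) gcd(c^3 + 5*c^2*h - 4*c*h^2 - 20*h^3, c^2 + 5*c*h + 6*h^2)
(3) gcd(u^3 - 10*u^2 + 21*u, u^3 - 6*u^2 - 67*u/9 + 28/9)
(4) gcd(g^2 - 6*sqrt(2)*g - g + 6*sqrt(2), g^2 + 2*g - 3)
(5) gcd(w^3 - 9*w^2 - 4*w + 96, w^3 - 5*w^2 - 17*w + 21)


(1) = m + 1
(2) = c + 2*h
(3) = u - 7
(4) = g - 1
(5) = w + 3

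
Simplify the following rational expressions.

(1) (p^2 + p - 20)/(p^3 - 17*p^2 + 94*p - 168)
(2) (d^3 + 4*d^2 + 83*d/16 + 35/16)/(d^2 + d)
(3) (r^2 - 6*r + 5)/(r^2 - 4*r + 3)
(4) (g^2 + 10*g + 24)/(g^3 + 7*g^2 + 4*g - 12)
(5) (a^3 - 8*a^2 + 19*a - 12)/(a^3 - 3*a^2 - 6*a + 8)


(1) = (p + 5)/(p^2 - 13*p + 42)
(2) = (16*d^2 + 48*d + 35)/(16*d)
(3) = (r - 5)/(r - 3)
(4) = (g + 4)/(g^2 + g - 2)
(5) = (a - 3)/(a + 2)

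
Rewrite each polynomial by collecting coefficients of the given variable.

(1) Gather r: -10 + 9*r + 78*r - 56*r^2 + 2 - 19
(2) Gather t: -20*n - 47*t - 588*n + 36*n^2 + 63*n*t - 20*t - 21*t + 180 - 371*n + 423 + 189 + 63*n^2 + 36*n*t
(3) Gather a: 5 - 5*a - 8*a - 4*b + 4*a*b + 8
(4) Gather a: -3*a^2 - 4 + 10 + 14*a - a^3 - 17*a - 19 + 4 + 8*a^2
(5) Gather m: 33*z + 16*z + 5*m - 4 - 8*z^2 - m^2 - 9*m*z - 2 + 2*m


(1) = -56*r^2 + 87*r - 27
(2) = 99*n^2 - 979*n + t*(99*n - 88) + 792
(3) = a*(4*b - 13) - 4*b + 13
(4) = -a^3 + 5*a^2 - 3*a - 9
(5) = -m^2 + m*(7 - 9*z) - 8*z^2 + 49*z - 6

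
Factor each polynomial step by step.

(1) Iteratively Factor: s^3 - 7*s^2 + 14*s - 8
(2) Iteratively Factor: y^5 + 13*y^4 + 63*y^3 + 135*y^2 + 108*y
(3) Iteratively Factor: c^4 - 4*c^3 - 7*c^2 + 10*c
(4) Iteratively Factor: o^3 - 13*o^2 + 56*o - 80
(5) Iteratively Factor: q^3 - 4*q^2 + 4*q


(1) = (s - 1)*(s^2 - 6*s + 8) = (s - 2)*(s - 1)*(s - 4)
(2) = (y + 3)*(y^4 + 10*y^3 + 33*y^2 + 36*y) = (y + 3)^2*(y^3 + 7*y^2 + 12*y) = (y + 3)^3*(y^2 + 4*y) = y*(y + 3)^3*(y + 4)
(3) = (c + 2)*(c^3 - 6*c^2 + 5*c) = (c - 5)*(c + 2)*(c^2 - c) = c*(c - 5)*(c + 2)*(c - 1)
(4) = (o - 4)*(o^2 - 9*o + 20) = (o - 4)^2*(o - 5)
(5) = (q - 2)*(q^2 - 2*q) = q*(q - 2)*(q - 2)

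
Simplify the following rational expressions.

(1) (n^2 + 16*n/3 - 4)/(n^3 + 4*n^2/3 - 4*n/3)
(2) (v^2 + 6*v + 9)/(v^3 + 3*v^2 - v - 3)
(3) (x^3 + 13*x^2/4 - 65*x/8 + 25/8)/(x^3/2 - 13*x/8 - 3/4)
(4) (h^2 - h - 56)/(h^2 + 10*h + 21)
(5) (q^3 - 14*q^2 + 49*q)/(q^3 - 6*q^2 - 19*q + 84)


(1) = (n + 6)/(n^2 + 2*n)
(2) = (v + 3)/(v^2 - 1)
(3) = (8*x^3 + 26*x^2 - 65*x + 25)/(4*x^3 - 13*x - 6)
(4) = (h - 8)/(h + 3)
(5) = (q^2 - 7*q)/(q^2 + q - 12)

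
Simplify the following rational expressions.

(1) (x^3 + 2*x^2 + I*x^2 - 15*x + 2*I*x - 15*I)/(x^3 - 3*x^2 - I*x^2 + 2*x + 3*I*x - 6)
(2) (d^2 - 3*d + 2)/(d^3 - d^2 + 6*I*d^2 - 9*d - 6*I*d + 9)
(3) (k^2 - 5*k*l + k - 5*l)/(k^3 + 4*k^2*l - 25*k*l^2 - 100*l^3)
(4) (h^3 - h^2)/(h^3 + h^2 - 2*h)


(1) = (x + 5)/(x - 2*I)
(2) = (d - 2)/(d^2 + 6*I*d - 9)
(3) = (k + 1)/(k^2 + 9*k*l + 20*l^2)
(4) = h/(h + 2)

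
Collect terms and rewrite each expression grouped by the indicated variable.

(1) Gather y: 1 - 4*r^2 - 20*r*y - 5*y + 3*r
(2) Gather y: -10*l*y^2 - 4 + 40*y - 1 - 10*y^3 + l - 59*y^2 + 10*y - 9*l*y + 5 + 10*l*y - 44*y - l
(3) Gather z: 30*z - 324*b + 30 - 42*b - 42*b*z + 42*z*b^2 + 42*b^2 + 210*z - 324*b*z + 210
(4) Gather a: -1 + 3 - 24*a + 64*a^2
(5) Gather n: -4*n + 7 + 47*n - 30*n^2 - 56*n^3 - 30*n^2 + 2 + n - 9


(1) = -4*r^2 + 3*r + y*(-20*r - 5) + 1
(2) = -10*y^3 + y^2*(-10*l - 59) + y*(l + 6)
(3) = 42*b^2 - 366*b + z*(42*b^2 - 366*b + 240) + 240
(4) = 64*a^2 - 24*a + 2
(5) = -56*n^3 - 60*n^2 + 44*n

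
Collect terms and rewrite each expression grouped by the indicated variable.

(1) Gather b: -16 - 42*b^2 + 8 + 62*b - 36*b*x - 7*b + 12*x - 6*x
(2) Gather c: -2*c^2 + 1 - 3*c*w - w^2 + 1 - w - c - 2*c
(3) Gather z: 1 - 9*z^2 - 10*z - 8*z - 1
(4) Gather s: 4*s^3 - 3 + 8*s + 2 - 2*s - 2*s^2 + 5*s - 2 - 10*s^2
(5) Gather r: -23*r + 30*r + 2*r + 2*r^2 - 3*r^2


(1) = -42*b^2 + b*(55 - 36*x) + 6*x - 8
(2) = -2*c^2 + c*(-3*w - 3) - w^2 - w + 2
(3) = -9*z^2 - 18*z
(4) = 4*s^3 - 12*s^2 + 11*s - 3
(5) = -r^2 + 9*r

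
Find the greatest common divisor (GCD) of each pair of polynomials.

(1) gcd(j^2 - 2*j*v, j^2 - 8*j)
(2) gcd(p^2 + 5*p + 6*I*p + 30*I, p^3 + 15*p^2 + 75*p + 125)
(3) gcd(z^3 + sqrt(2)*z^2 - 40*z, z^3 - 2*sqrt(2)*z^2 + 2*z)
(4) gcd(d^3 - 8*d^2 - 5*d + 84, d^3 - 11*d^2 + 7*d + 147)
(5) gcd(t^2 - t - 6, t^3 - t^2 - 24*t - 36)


(1) = gcd(j*(j - 2*v), j*(j - 8)) = j
(2) = p + 5
(3) = gcd(z*(z - 4*sqrt(2))*(z + 5*sqrt(2)), z*(z - sqrt(2))^2) = z
(4) = d^2 - 4*d - 21
(5) = t + 2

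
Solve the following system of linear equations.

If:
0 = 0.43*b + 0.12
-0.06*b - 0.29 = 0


Then:
No Solution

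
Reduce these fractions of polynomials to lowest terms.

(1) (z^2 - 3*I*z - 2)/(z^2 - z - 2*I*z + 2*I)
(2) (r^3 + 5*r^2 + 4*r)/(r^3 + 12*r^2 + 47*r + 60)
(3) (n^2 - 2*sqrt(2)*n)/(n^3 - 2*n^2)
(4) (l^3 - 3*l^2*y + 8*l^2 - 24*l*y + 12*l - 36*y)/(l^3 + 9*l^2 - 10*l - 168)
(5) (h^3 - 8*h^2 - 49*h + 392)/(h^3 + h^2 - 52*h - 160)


(1) = (z - I)/(z - 1)
(2) = (r^2 + r)/(r^2 + 8*r + 15)
(3) = (n - 2*sqrt(2))/(n^2 - 2*n)
(4) = (l^2 - 3*l*y + 2*l - 6*y)/(l^2 + 3*l - 28)
(5) = (h^2 - 49)/(h^2 + 9*h + 20)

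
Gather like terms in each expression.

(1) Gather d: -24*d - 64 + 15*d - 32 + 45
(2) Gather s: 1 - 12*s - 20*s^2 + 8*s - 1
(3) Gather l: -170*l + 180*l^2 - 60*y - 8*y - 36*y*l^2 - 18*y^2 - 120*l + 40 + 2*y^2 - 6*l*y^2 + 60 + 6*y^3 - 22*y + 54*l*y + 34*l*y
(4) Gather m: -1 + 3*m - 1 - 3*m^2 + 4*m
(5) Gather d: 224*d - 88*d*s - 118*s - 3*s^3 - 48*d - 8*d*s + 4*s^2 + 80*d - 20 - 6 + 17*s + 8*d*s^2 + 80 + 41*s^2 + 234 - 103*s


(1) = -9*d - 51
(2) = -20*s^2 - 4*s
(3) = l^2*(180 - 36*y) + l*(-6*y^2 + 88*y - 290) + 6*y^3 - 16*y^2 - 90*y + 100
(4) = -3*m^2 + 7*m - 2
(5) = d*(8*s^2 - 96*s + 256) - 3*s^3 + 45*s^2 - 204*s + 288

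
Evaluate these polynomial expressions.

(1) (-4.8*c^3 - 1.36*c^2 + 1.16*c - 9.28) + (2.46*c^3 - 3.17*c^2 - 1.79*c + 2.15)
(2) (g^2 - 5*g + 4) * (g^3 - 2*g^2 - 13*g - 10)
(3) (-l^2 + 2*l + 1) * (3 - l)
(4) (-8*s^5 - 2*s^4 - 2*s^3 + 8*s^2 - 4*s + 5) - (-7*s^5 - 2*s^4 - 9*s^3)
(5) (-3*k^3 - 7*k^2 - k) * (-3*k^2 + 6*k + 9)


(1) = -2.34*c^3 - 4.53*c^2 - 0.63*c - 7.13
(2) = g^5 - 7*g^4 + g^3 + 47*g^2 - 2*g - 40
(3) = l^3 - 5*l^2 + 5*l + 3
(4) = -s^5 + 7*s^3 + 8*s^2 - 4*s + 5
(5) = 9*k^5 + 3*k^4 - 66*k^3 - 69*k^2 - 9*k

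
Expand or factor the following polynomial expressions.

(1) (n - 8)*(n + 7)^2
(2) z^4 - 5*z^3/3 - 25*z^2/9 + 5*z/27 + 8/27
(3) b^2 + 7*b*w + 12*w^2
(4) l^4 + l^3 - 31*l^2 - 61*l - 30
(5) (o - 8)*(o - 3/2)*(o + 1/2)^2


(1) = n^3 + 6*n^2 - 63*n - 392
(2) = (z - 8/3)*(z - 1/3)*(z + 1/3)*(z + 1)
(3) = (b + 3*w)*(b + 4*w)
(4) = (l - 6)*(l + 1)^2*(l + 5)
(5) = o^4 - 17*o^3/2 + 11*o^2/4 + 77*o/8 + 3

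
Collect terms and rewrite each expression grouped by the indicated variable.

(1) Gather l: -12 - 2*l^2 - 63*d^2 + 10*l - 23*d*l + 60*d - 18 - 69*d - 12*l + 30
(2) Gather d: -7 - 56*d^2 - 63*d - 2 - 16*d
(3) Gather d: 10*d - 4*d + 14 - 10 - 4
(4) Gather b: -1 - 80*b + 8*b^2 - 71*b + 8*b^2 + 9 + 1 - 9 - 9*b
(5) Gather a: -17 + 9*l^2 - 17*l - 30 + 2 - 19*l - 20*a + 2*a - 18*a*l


(1) = -63*d^2 - 9*d - 2*l^2 + l*(-23*d - 2)
(2) = -56*d^2 - 79*d - 9
(3) = 6*d
(4) = 16*b^2 - 160*b
(5) = a*(-18*l - 18) + 9*l^2 - 36*l - 45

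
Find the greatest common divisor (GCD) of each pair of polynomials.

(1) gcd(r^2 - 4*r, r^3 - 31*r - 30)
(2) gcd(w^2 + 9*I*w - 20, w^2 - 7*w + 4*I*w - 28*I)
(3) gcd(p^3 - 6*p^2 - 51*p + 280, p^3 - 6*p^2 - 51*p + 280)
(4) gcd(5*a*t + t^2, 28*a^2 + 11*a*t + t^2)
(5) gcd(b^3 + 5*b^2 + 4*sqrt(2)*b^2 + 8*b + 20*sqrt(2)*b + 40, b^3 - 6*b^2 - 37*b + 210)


(1) = 1
(2) = w + 4*I
(3) = p^3 - 6*p^2 - 51*p + 280
(4) = 1
(5) = 1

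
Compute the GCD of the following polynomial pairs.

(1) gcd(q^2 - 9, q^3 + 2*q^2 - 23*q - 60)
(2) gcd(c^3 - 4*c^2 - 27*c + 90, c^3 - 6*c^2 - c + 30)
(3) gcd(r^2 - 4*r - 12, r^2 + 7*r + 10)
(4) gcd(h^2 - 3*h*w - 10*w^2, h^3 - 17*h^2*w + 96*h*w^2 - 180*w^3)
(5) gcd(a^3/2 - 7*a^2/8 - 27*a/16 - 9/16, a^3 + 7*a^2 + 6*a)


(1) = q + 3
(2) = gcd((c - 6)*(c - 3)*(c + 5), (c - 5)*(c - 3)*(c + 2)) = c - 3
(3) = r + 2
(4) = gcd((h - 5*w)*(h + 2*w), (h - 6*w)^2*(h - 5*w)) = -h + 5*w
(5) = gcd((a/2 + 1/4)*(a - 3)*(a + 3/4), a*(a + 1)*(a + 6)) = 1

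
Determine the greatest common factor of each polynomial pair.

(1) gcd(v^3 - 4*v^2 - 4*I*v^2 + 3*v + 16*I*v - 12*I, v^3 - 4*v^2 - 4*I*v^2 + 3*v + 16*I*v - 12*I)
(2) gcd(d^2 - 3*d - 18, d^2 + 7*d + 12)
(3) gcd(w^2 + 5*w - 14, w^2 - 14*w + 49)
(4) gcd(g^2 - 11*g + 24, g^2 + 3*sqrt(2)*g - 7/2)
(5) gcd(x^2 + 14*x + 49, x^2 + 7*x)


(1) = v^3 + v^2*(-4 - 4*I) + v*(3 + 16*I) - 12*I
(2) = gcd((d - 6)*(d + 3), (d + 3)*(d + 4)) = d + 3
(3) = gcd((w - 2)*(w + 7), (w - 7)^2) = 1
(4) = 1
(5) = x + 7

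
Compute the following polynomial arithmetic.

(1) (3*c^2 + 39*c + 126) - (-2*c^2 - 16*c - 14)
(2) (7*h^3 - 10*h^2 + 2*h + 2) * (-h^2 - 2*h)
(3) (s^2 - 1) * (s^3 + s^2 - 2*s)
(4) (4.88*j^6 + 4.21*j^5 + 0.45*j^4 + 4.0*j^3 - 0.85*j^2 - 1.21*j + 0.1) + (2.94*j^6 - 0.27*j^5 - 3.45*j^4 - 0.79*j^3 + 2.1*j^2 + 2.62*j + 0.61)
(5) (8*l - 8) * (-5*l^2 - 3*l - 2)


(1) = 5*c^2 + 55*c + 140
(2) = -7*h^5 - 4*h^4 + 18*h^3 - 6*h^2 - 4*h
(3) = s^5 + s^4 - 3*s^3 - s^2 + 2*s
(4) = 7.82*j^6 + 3.94*j^5 - 3.0*j^4 + 3.21*j^3 + 1.25*j^2 + 1.41*j + 0.71
(5) = -40*l^3 + 16*l^2 + 8*l + 16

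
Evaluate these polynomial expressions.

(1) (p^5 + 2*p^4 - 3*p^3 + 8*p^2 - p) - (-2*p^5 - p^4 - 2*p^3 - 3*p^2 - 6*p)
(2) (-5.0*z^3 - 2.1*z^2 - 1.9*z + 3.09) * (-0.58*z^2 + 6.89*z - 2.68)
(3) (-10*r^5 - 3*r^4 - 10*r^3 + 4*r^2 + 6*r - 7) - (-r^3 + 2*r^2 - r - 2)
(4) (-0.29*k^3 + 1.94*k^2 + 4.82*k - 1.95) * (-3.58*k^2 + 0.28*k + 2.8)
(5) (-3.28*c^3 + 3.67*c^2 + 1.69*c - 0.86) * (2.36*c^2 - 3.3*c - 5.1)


(1) = 3*p^5 + 3*p^4 - p^3 + 11*p^2 + 5*p
(2) = 2.9*z^5 - 33.232*z^4 + 0.033*z^3 - 9.2552*z^2 + 26.3821*z - 8.2812
(3) = -10*r^5 - 3*r^4 - 9*r^3 + 2*r^2 + 7*r - 5
(4) = 1.0382*k^5 - 7.0264*k^4 - 17.5244*k^3 + 13.7626*k^2 + 12.95*k - 5.46
(5) = -7.7408*c^5 + 19.4852*c^4 + 8.6054*c^3 - 26.3236*c^2 - 5.781*c + 4.386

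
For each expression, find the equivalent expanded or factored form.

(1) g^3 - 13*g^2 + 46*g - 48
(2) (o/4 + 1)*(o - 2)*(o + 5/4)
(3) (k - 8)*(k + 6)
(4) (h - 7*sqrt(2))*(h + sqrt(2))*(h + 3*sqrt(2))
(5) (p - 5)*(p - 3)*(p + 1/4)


(1) = (g - 8)*(g - 3)*(g - 2)
(2) = o^3/4 + 13*o^2/16 - 11*o/8 - 5/2
(3) = k^2 - 2*k - 48
(4) = h^3 - 3*sqrt(2)*h^2 - 50*h - 42*sqrt(2)
(5) = p^3 - 31*p^2/4 + 13*p + 15/4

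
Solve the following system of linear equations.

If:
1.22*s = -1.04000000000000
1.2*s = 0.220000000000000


Then:
No Solution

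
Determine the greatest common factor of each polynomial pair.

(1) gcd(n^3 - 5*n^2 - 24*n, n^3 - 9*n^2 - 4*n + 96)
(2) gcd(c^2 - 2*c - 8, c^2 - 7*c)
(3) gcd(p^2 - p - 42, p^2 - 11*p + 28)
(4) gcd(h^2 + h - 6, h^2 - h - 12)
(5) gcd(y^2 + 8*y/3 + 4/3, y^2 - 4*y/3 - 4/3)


(1) = n^2 - 5*n - 24
(2) = 1
(3) = p - 7
(4) = gcd((h - 2)*(h + 3), (h - 4)*(h + 3)) = h + 3
(5) = y + 2/3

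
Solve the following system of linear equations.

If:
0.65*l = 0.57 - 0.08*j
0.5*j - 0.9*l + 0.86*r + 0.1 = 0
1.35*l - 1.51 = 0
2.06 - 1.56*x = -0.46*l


Then:
j = -1.96
l = 1.12
r = 2.20
x = 1.65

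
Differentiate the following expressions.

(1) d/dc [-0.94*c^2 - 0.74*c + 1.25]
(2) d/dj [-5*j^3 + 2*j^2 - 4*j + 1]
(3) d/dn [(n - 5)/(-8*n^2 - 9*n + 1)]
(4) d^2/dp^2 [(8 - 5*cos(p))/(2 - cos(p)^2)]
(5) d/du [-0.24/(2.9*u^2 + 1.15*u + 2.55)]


(1) = -1.88*c - 0.74
(2) = -15*j^2 + 4*j - 4
(3) = (-8*n^2 - 9*n + (n - 5)*(16*n + 9) + 1)/(8*n^2 + 9*n - 1)^2
(4) = ((40*cos(p) - 64)*sin(p)^2*cos(p)^2 - 5*(cos(p)^2 - 2)^2*cos(p) + 2*(cos(p)^2 - 2)*(-8*cos(2*p) + 5*cos(3*p)))/(cos(p)^2 - 2)^3
(5) = (1.392*u + 0.276)/(2.9*u^2 + 1.15*u + 2.55)^2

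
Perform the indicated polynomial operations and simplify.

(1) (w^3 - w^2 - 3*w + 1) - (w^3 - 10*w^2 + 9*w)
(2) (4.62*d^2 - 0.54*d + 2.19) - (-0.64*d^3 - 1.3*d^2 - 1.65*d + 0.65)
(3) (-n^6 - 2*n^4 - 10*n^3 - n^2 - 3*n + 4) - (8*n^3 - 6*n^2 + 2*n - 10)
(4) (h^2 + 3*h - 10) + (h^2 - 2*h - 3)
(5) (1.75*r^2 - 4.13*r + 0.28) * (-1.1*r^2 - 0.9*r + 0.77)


(1) = 9*w^2 - 12*w + 1
(2) = 0.64*d^3 + 5.92*d^2 + 1.11*d + 1.54
(3) = -n^6 - 2*n^4 - 18*n^3 + 5*n^2 - 5*n + 14
(4) = 2*h^2 + h - 13
(5) = -1.925*r^4 + 2.968*r^3 + 4.7565*r^2 - 3.4321*r + 0.2156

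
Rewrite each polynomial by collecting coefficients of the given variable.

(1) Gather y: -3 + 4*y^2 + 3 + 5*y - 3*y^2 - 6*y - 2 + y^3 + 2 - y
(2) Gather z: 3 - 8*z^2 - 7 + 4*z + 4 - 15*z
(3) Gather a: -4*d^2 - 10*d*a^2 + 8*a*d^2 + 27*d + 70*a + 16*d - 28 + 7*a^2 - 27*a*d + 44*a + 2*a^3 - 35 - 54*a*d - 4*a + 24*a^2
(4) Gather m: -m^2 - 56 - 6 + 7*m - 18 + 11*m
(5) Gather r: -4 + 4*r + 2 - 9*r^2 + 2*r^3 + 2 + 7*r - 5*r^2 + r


(1) = y^3 + y^2 - 2*y
(2) = -8*z^2 - 11*z
(3) = 2*a^3 + a^2*(31 - 10*d) + a*(8*d^2 - 81*d + 110) - 4*d^2 + 43*d - 63
(4) = -m^2 + 18*m - 80
(5) = 2*r^3 - 14*r^2 + 12*r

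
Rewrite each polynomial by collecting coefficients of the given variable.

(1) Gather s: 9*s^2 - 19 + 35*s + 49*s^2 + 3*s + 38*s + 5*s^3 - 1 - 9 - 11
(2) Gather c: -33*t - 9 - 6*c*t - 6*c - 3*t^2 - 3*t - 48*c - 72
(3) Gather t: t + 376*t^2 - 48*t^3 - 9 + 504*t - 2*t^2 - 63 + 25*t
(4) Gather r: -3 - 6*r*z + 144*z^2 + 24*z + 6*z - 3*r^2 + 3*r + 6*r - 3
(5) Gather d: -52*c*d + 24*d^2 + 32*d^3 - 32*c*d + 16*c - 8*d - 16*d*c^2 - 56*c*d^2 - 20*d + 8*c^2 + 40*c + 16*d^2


(1) = 5*s^3 + 58*s^2 + 76*s - 40
(2) = c*(-6*t - 54) - 3*t^2 - 36*t - 81
(3) = -48*t^3 + 374*t^2 + 530*t - 72
(4) = -3*r^2 + r*(9 - 6*z) + 144*z^2 + 30*z - 6
(5) = 8*c^2 + 56*c + 32*d^3 + d^2*(40 - 56*c) + d*(-16*c^2 - 84*c - 28)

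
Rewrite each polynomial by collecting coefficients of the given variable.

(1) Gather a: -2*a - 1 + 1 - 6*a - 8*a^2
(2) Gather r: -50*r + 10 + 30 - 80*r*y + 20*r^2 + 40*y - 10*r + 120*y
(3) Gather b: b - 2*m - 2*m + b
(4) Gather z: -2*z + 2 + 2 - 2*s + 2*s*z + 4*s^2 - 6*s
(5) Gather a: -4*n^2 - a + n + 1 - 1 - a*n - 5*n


(1) = -8*a^2 - 8*a
(2) = 20*r^2 + r*(-80*y - 60) + 160*y + 40
(3) = 2*b - 4*m
(4) = 4*s^2 - 8*s + z*(2*s - 2) + 4
(5) = a*(-n - 1) - 4*n^2 - 4*n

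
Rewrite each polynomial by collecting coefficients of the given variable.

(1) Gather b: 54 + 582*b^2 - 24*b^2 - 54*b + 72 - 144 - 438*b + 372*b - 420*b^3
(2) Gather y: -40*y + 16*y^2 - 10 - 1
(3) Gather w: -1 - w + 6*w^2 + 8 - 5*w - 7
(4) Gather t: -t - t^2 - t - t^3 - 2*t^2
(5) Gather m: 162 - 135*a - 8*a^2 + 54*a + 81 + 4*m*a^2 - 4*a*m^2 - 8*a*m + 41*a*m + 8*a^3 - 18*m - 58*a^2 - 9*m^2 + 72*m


(1) = -420*b^3 + 558*b^2 - 120*b - 18
(2) = 16*y^2 - 40*y - 11
(3) = 6*w^2 - 6*w
(4) = -t^3 - 3*t^2 - 2*t
(5) = 8*a^3 - 66*a^2 - 81*a + m^2*(-4*a - 9) + m*(4*a^2 + 33*a + 54) + 243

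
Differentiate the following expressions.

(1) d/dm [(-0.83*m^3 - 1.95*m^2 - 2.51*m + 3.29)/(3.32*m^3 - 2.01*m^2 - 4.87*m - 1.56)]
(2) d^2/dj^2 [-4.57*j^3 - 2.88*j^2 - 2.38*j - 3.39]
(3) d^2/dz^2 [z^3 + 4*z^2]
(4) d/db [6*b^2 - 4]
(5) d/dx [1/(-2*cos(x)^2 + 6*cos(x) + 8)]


(1) = (8.1423*m^4 + 24.7506*m^3 - 24.4326*m^2 + 19.3098*m + 19.9379)/(11.0224*m^6 - 13.3464*m^5 - 28.2967*m^4 + 9.219*m^3 + 29.9881*m^2 + 15.1944*m + 2.4336)
(2) = -27.42*j - 5.76
(3) = 6*z + 8
(4) = 12*b
(5) = (3 - 2*cos(x))*sin(x)/(2*(sin(x)^2 + 3*cos(x) + 3)^2)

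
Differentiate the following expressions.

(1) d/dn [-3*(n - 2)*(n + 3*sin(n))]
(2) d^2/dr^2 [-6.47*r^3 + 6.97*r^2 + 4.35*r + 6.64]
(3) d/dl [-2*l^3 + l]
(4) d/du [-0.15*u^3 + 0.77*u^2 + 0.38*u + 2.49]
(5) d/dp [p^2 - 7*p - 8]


(1) = -3*n - 3*(n - 2)*(3*cos(n) + 1) - 9*sin(n)
(2) = 13.94 - 38.82*r
(3) = 1 - 6*l^2
(4) = -0.45*u^2 + 1.54*u + 0.38
(5) = 2*p - 7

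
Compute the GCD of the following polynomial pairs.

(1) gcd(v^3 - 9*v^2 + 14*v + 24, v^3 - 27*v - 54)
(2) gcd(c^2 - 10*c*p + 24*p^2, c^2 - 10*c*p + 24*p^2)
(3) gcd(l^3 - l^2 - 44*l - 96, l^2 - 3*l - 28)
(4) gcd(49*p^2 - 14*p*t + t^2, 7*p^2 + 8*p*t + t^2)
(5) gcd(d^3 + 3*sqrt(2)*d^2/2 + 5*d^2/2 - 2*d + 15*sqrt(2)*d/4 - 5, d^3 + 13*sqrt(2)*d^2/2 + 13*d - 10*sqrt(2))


(1) = gcd((v - 6)*(v - 4)*(v + 1), (v - 6)*(v + 3)^2) = v - 6
(2) = c^2 - 10*c*p + 24*p^2
(3) = l + 4
(4) = gcd((-7*p + t)^2, (p + t)*(7*p + t)) = 1
(5) = gcd((d + 5/2)*(d - sqrt(2)/2)*(d + 2*sqrt(2)), (d - sqrt(2)/2)*(d + 2*sqrt(2))*(d + 5*sqrt(2))) = d^2 + 3*sqrt(2)*d/2 - 2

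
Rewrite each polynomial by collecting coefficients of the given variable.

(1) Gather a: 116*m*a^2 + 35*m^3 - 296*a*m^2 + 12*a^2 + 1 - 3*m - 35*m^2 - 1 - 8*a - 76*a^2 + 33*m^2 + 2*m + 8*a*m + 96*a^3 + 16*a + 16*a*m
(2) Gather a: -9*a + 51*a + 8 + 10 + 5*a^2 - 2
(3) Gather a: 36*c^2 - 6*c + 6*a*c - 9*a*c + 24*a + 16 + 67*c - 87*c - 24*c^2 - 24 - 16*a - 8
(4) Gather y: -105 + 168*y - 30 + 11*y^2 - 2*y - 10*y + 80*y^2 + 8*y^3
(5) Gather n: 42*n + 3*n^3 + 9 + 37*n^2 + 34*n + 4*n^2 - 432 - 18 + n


(1) = 96*a^3 + a^2*(116*m - 64) + a*(-296*m^2 + 24*m + 8) + 35*m^3 - 2*m^2 - m
(2) = 5*a^2 + 42*a + 16
(3) = a*(8 - 3*c) + 12*c^2 - 26*c - 16
(4) = 8*y^3 + 91*y^2 + 156*y - 135
(5) = 3*n^3 + 41*n^2 + 77*n - 441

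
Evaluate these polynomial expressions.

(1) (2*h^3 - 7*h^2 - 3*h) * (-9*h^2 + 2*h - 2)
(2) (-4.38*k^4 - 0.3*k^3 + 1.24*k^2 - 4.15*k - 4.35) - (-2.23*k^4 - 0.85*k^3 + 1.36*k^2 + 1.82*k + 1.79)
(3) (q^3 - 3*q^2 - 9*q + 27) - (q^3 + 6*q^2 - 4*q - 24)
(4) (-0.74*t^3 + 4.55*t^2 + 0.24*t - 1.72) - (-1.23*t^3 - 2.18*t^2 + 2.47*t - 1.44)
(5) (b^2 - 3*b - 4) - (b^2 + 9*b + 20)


(1) = -18*h^5 + 67*h^4 + 9*h^3 + 8*h^2 + 6*h
(2) = -2.15*k^4 + 0.55*k^3 - 0.12*k^2 - 5.97*k - 6.14
(3) = -9*q^2 - 5*q + 51
(4) = 0.49*t^3 + 6.73*t^2 - 2.23*t - 0.28
(5) = -12*b - 24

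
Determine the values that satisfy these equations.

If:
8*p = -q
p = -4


Then:
p = -4
q = 32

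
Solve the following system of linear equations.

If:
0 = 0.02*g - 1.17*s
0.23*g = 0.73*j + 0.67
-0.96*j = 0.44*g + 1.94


Then:
g = -1.43
j = -1.37
s = -0.02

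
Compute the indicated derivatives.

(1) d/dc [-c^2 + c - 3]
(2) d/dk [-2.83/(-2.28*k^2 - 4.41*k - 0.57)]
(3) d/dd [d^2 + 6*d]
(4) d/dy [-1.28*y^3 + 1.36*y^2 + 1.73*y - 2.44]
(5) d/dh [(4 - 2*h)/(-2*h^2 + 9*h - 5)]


(1) = 1 - 2*c
(2) = (-12.9048*k - 12.4803)/(2.28*k^2 + 4.41*k + 0.57)^2
(3) = 2*d + 6
(4) = -3.84*y^2 + 2.72*y + 1.73
(5) = 2*(-2*h^2 + 8*h - 13)/(4*h^4 - 36*h^3 + 101*h^2 - 90*h + 25)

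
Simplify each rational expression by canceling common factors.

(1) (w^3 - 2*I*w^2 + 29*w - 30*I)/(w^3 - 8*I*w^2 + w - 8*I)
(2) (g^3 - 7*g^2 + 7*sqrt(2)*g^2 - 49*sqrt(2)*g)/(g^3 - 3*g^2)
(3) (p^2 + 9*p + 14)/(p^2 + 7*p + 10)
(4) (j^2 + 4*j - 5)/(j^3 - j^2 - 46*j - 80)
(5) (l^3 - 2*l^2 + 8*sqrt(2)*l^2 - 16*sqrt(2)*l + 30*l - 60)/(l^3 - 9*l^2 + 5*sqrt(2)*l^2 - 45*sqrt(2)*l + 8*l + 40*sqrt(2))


(1) = (w^2 - I*w + 30)/(w^2 - 7*I*w + 8)
(2) = (g^2 + g*(-7 + 7*sqrt(2)) - 49*sqrt(2))/(g^2 - 3*g)
(3) = (p + 7)/(p + 5)
(4) = (j - 1)/(j^2 - 6*j - 16)
(5) = (l^2 + l*(-2 + 3*sqrt(2)) - 6*sqrt(2))/(l^2 - 9*l + 8)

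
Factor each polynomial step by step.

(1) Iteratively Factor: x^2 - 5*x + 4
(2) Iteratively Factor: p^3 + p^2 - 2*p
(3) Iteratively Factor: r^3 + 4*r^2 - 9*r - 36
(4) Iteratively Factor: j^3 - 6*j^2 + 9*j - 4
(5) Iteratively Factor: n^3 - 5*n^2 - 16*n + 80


(1) = (x - 4)*(x - 1)
(2) = (p - 1)*(p^2 + 2*p) = p*(p - 1)*(p + 2)
(3) = (r + 4)*(r^2 - 9) = (r + 3)*(r + 4)*(r - 3)
(4) = (j - 1)*(j^2 - 5*j + 4) = (j - 4)*(j - 1)*(j - 1)
(5) = (n - 5)*(n^2 - 16) = (n - 5)*(n - 4)*(n + 4)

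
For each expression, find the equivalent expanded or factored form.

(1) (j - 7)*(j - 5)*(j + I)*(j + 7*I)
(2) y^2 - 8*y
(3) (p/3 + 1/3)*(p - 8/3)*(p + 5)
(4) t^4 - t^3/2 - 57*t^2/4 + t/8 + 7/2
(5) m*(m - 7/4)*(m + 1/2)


(1) = j^4 - 12*j^3 + 8*I*j^3 + 28*j^2 - 96*I*j^2 + 84*j + 280*I*j - 245
(2) = y*(y - 8)
(3) = p^3/3 + 10*p^2/9 - 11*p/3 - 40/9
(4) = (t - 4)*(t - 1/2)*(t + 1/2)*(t + 7/2)
(5) = m^3 - 5*m^2/4 - 7*m/8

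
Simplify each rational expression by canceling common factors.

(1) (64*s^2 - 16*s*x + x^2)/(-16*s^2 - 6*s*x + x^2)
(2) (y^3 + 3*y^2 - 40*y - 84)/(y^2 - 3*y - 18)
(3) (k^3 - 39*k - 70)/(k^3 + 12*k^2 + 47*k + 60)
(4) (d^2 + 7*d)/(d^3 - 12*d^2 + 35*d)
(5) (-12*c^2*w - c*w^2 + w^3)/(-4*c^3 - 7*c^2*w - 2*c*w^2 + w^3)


(1) = (-8*s + x)/(2*s + x)
(2) = (y^2 + 9*y + 14)/(y + 3)
(3) = (k^2 - 5*k - 14)/(k^2 + 7*k + 12)
(4) = (d + 7)/(d^2 - 12*d + 35)
(5) = (3*c*w + w^2)/(c^2 + 2*c*w + w^2)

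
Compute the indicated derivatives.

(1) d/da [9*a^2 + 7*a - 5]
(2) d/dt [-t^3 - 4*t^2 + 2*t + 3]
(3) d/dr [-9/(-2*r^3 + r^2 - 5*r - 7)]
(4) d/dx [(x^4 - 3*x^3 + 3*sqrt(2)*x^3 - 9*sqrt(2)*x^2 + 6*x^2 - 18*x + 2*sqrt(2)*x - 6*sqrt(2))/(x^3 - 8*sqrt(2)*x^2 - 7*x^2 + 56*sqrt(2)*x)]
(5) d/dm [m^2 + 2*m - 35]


(1) = 18*a + 7
(2) = -3*t^2 - 8*t + 2
(3) = 9*(-6*r^2 + 2*r - 5)/(2*r^3 - r^2 + 5*r + 7)^2
(4) = (x^6 - 16*sqrt(2)*x^5 - 14*x^5 - 33*x^4 + 180*sqrt(2)*x^4 - 340*sqrt(2)*x^3 + 708*x^3 - 1102*x^2 + 224*sqrt(2)*x^2 - 192*x - 84*sqrt(2)*x + 672)/(x^2*(x^4 - 16*sqrt(2)*x^3 - 14*x^3 + 177*x^2 + 224*sqrt(2)*x^2 - 1792*x - 784*sqrt(2)*x + 6272))
(5) = 2*m + 2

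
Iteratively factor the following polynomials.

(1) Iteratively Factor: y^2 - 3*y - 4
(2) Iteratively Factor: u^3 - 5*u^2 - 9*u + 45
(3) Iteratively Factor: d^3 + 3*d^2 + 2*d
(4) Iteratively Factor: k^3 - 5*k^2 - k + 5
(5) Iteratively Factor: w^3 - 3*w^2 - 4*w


(1) = (y + 1)*(y - 4)
(2) = (u - 3)*(u^2 - 2*u - 15) = (u - 5)*(u - 3)*(u + 3)
(3) = (d + 2)*(d^2 + d) = d*(d + 2)*(d + 1)
(4) = (k + 1)*(k^2 - 6*k + 5) = (k - 5)*(k + 1)*(k - 1)
(5) = (w)*(w^2 - 3*w - 4) = w*(w + 1)*(w - 4)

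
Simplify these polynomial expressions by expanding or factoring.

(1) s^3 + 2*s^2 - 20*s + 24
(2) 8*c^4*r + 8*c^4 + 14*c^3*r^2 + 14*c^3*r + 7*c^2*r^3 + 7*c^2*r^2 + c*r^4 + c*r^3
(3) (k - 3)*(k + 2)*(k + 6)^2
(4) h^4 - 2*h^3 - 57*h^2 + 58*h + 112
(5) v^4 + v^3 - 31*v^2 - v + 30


(1) = (s - 2)^2*(s + 6)
(2) = (c + r)*(2*c + r)*(4*c + r)*(c*r + c)
(3) = k^4 + 11*k^3 + 18*k^2 - 108*k - 216
(4) = (h - 8)*(h - 2)*(h + 1)*(h + 7)
(5) = (v - 5)*(v - 1)*(v + 1)*(v + 6)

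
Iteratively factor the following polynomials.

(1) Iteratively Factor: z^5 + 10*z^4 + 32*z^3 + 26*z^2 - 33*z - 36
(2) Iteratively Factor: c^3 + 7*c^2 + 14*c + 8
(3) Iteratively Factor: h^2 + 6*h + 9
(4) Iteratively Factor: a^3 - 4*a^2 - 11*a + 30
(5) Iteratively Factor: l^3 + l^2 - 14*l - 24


(1) = (z + 4)*(z^4 + 6*z^3 + 8*z^2 - 6*z - 9) = (z - 1)*(z + 4)*(z^3 + 7*z^2 + 15*z + 9) = (z - 1)*(z + 1)*(z + 4)*(z^2 + 6*z + 9) = (z - 1)*(z + 1)*(z + 3)*(z + 4)*(z + 3)
(2) = (c + 4)*(c^2 + 3*c + 2) = (c + 1)*(c + 4)*(c + 2)
(3) = (h + 3)*(h + 3)
(4) = (a - 5)*(a^2 + a - 6) = (a - 5)*(a - 2)*(a + 3)
(5) = (l + 2)*(l^2 - l - 12) = (l - 4)*(l + 2)*(l + 3)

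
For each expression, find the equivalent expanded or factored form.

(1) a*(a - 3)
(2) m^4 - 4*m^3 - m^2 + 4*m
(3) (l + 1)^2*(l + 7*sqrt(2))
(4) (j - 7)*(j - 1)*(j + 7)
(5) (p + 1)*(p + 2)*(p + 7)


(1) = a^2 - 3*a
(2) = m*(m - 4)*(m - 1)*(m + 1)
(3) = l^3 + 2*l^2 + 7*sqrt(2)*l^2 + l + 14*sqrt(2)*l + 7*sqrt(2)
(4) = j^3 - j^2 - 49*j + 49
(5) = p^3 + 10*p^2 + 23*p + 14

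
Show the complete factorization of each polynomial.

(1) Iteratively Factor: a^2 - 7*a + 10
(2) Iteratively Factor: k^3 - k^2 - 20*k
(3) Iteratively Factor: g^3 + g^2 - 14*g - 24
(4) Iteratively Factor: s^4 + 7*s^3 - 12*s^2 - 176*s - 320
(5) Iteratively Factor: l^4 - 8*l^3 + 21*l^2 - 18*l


(1) = (a - 5)*(a - 2)
(2) = (k - 5)*(k^2 + 4*k) = (k - 5)*(k + 4)*(k)
(3) = (g + 3)*(g^2 - 2*g - 8) = (g - 4)*(g + 3)*(g + 2)
(4) = (s + 4)*(s^3 + 3*s^2 - 24*s - 80) = (s + 4)^2*(s^2 - s - 20) = (s + 4)^3*(s - 5)
(5) = (l - 2)*(l^3 - 6*l^2 + 9*l) = (l - 3)*(l - 2)*(l^2 - 3*l) = (l - 3)^2*(l - 2)*(l)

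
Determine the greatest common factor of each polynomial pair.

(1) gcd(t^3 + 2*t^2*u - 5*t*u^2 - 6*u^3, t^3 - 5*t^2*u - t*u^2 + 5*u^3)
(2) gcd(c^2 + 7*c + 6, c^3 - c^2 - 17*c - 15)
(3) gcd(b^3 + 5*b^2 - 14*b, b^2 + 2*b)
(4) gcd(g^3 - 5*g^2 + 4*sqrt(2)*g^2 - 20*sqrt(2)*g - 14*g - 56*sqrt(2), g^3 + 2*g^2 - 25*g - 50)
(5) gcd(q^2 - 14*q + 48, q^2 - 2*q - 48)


(1) = gcd((t - 2*u)*(t + u)*(t + 3*u), (t - 5*u)*(t - u)*(t + u)) = t + u
(2) = c + 1
(3) = b
(4) = gcd((g - 7)*(g + 2)*(g + 4*sqrt(2)), (g - 5)*(g + 2)*(g + 5)) = g + 2
(5) = gcd((q - 8)*(q - 6), (q - 8)*(q + 6)) = q - 8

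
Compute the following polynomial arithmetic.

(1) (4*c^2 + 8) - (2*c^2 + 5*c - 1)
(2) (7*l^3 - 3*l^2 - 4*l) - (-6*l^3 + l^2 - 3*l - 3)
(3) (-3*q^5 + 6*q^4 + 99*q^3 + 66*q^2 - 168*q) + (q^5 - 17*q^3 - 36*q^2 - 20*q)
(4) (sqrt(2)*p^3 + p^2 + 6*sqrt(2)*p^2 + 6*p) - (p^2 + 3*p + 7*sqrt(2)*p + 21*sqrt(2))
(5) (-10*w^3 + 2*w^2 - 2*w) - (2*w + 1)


(1) = 2*c^2 - 5*c + 9
(2) = 13*l^3 - 4*l^2 - l + 3
(3) = -2*q^5 + 6*q^4 + 82*q^3 + 30*q^2 - 188*q
(4) = sqrt(2)*p^3 + 6*sqrt(2)*p^2 - 7*sqrt(2)*p + 3*p - 21*sqrt(2)
(5) = -10*w^3 + 2*w^2 - 4*w - 1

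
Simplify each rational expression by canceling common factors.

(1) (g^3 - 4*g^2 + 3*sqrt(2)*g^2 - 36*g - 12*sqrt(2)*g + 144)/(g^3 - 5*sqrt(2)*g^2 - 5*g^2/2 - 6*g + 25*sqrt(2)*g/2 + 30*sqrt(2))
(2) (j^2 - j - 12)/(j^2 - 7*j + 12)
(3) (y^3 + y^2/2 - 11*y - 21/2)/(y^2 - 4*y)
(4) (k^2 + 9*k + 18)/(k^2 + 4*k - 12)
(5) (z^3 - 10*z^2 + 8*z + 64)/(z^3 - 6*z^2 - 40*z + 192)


(1) = (2*g^2 + 6*sqrt(2)*g - 72)/(2*g^2 + g*(3 - 10*sqrt(2)) - 15*sqrt(2))
(2) = (j + 3)/(j - 3)
(3) = (2*y^3 + y^2 - 22*y - 21)/(2*y^2 - 8*y)
(4) = (k + 3)/(k - 2)
(5) = (z + 2)/(z + 6)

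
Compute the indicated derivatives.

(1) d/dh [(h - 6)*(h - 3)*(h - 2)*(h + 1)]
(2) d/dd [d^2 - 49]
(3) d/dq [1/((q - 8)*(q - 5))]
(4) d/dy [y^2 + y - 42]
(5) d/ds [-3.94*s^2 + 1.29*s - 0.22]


(1) = 2*h*(2*h^2 - 15*h + 25)
(2) = 2*d
(3) = (13 - 2*q)/(q^4 - 26*q^3 + 249*q^2 - 1040*q + 1600)
(4) = 2*y + 1
(5) = 1.29 - 7.88*s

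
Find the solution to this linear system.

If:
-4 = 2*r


Then:
r = -2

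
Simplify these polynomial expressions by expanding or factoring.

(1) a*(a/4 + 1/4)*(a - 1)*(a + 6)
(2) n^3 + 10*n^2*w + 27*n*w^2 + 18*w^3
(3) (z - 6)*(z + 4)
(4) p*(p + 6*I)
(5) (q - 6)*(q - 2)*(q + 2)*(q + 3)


(1) = a^4/4 + 3*a^3/2 - a^2/4 - 3*a/2
(2) = (n + w)*(n + 3*w)*(n + 6*w)
(3) = z^2 - 2*z - 24
(4) = p^2 + 6*I*p
(5) = q^4 - 3*q^3 - 22*q^2 + 12*q + 72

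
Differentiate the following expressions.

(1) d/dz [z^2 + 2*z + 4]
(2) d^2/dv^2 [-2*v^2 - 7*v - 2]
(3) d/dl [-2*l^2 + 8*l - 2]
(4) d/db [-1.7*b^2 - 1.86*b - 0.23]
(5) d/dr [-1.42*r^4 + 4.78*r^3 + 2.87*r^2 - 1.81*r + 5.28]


(1) = 2*z + 2
(2) = -4
(3) = 8 - 4*l
(4) = -3.4*b - 1.86
(5) = -5.68*r^3 + 14.34*r^2 + 5.74*r - 1.81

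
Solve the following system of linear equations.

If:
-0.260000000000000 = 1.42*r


Then:
r = -0.18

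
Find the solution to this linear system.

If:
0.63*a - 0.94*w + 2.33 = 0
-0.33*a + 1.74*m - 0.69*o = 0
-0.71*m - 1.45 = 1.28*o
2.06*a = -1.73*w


Then:
a = -1.33
m = -0.58
o = -0.81
w = 1.59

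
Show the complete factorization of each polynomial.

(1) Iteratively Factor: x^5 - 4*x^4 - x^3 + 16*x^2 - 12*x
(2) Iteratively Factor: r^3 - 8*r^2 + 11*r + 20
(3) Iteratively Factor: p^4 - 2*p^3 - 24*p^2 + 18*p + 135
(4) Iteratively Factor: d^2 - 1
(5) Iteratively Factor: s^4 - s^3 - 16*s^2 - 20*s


(1) = (x - 1)*(x^4 - 3*x^3 - 4*x^2 + 12*x) = (x - 1)*(x + 2)*(x^3 - 5*x^2 + 6*x) = (x - 2)*(x - 1)*(x + 2)*(x^2 - 3*x) = (x - 3)*(x - 2)*(x - 1)*(x + 2)*(x)
(2) = (r - 5)*(r^2 - 3*r - 4) = (r - 5)*(r - 4)*(r + 1)
(3) = (p - 3)*(p^3 + p^2 - 21*p - 45) = (p - 3)*(p + 3)*(p^2 - 2*p - 15) = (p - 3)*(p + 3)^2*(p - 5)
(4) = (d + 1)*(d - 1)
(5) = (s)*(s^3 - s^2 - 16*s - 20) = s*(s + 2)*(s^2 - 3*s - 10) = s*(s - 5)*(s + 2)*(s + 2)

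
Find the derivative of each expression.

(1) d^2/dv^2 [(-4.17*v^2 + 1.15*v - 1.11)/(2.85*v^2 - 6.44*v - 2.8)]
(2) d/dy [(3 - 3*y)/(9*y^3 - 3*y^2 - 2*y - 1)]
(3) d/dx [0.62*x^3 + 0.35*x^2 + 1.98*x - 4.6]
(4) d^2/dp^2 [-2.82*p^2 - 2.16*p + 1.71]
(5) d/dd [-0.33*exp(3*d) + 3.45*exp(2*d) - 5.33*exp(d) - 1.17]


(1) = (-134.39061*v^3 - 253.75545*v^2 + 177.29964*v - 216.646192)/(23.149125*v^6 - 156.9267*v^5 + 286.37028*v^4 + 41.257216*v^3 - 281.34624*v^2 - 151.4688*v - 21.952)
(2) = 9*(6*y^3 - 10*y^2 + 2*y + 1)/(81*y^6 - 54*y^5 - 27*y^4 - 6*y^3 + 10*y^2 + 4*y + 1)
(3) = 1.86*x^2 + 0.7*x + 1.98
(4) = -5.64000000000000
(5) = (-0.99*exp(2*d) + 6.9*exp(d) - 5.33)*exp(d)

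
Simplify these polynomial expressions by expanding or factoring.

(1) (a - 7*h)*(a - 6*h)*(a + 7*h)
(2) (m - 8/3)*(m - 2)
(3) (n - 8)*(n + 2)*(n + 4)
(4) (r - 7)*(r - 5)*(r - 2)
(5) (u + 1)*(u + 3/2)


(1) = a^3 - 6*a^2*h - 49*a*h^2 + 294*h^3
(2) = m^2 - 14*m/3 + 16/3
(3) = n^3 - 2*n^2 - 40*n - 64
(4) = r^3 - 14*r^2 + 59*r - 70
(5) = u^2 + 5*u/2 + 3/2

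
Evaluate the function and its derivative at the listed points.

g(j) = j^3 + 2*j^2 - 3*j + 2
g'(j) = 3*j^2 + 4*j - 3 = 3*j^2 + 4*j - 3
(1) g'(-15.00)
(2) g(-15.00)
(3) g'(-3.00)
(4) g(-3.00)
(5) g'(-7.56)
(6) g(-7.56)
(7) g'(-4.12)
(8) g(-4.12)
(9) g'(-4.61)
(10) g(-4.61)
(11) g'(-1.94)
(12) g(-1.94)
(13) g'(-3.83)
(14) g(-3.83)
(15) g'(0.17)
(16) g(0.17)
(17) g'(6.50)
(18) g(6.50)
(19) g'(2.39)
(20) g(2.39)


(1) = 612.00
(2) = -2878.00
(3) = 12.00
(4) = 2.00
(5) = 138.22
(6) = -293.09
(7) = 31.44
(8) = -21.63
(9) = 42.32
(10) = -39.64
(11) = 0.53
(12) = 8.05
(13) = 25.69
(14) = -13.35
(15) = -2.23
(16) = 1.55
(17) = 149.75
(18) = 341.62
(19) = 23.70
(20) = 19.91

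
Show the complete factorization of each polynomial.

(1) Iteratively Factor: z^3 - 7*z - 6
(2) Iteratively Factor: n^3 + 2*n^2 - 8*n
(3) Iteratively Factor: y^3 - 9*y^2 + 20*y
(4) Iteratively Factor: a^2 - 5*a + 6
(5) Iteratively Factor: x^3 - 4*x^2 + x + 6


(1) = (z + 1)*(z^2 - z - 6) = (z - 3)*(z + 1)*(z + 2)
(2) = (n - 2)*(n^2 + 4*n) = (n - 2)*(n + 4)*(n)
(3) = (y)*(y^2 - 9*y + 20) = y*(y - 4)*(y - 5)
(4) = (a - 3)*(a - 2)
(5) = (x + 1)*(x^2 - 5*x + 6) = (x - 2)*(x + 1)*(x - 3)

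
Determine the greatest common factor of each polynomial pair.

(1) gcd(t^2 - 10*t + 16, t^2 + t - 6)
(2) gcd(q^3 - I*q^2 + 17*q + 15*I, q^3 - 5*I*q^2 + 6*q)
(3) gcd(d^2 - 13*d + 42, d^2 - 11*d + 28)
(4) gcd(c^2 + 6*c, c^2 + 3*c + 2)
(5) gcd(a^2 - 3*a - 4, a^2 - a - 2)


(1) = t - 2
(2) = gcd((q - 5*I)*(q + I)*(q + 3*I), q*(q - 6*I)*(q + I)) = q + I
(3) = gcd((d - 7)*(d - 6), (d - 7)*(d - 4)) = d - 7
(4) = 1
(5) = gcd((a - 4)*(a + 1), (a - 2)*(a + 1)) = a + 1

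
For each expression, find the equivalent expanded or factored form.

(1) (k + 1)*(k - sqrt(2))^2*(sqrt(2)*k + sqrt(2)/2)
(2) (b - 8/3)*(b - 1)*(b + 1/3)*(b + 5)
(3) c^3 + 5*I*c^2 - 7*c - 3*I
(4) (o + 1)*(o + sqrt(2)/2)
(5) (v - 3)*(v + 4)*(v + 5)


(1) = sqrt(2)*k^4 - 4*k^3 + 3*sqrt(2)*k^3/2 - 6*k^2 + 5*sqrt(2)*k^2/2 - 2*k + 3*sqrt(2)*k + sqrt(2)
(2) = b^4 + 5*b^3/3 - 137*b^2/9 + 73*b/9 + 40/9
(3) = (c + I)^2*(c + 3*I)
(4) = o^2 + sqrt(2)*o/2 + o + sqrt(2)/2
(5) = v^3 + 6*v^2 - 7*v - 60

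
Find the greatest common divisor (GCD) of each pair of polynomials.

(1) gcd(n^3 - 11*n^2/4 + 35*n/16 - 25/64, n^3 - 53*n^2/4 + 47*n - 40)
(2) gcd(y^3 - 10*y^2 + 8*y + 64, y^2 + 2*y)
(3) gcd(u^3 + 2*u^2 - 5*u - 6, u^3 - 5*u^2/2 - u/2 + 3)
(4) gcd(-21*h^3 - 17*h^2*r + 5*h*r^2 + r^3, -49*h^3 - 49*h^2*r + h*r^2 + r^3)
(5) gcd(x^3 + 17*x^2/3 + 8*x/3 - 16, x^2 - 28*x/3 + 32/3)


(1) = n - 5/4
(2) = gcd((y - 8)*(y - 4)*(y + 2), y*(y + 2)) = y + 2
(3) = gcd((u - 2)*(u + 1)*(u + 3), (u - 2)*(u - 3/2)*(u + 1)) = u^2 - u - 2
(4) = gcd((-3*h + r)*(h + r)*(7*h + r), (-7*h + r)*(h + r)*(7*h + r)) = 7*h^2 + 8*h*r + r^2
(5) = gcd((x - 4/3)*(x + 3)*(x + 4), (x - 8)*(x - 4/3)) = x - 4/3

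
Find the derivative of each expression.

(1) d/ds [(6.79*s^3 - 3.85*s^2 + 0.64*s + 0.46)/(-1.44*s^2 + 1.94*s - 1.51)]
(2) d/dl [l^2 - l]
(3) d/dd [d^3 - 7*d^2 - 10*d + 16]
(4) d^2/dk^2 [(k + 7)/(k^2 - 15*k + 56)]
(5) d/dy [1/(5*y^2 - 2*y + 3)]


(1) = (-9.7776*s^4 + 26.3452*s^3 - 37.3061*s^2 + 12.9518*s - 1.8588)/(2.0736*s^4 - 5.5872*s^3 + 8.1124*s^2 - 5.8588*s + 2.2801)
(2) = 2*l - 1
(3) = 3*d^2 - 14*d - 10
(4) = 2*((8 - 3*k)*(k^2 - 15*k + 56) + (k + 7)*(2*k - 15)^2)/(k^2 - 15*k + 56)^3
(5) = 2*(1 - 5*y)/(5*y^2 - 2*y + 3)^2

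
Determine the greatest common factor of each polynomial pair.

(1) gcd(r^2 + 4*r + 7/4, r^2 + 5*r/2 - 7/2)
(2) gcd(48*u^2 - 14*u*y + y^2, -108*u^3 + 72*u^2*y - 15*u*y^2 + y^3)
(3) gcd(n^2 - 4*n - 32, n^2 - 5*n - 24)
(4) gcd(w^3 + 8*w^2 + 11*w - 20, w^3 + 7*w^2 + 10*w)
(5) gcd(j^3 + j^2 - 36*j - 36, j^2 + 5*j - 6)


(1) = gcd((r + 1/2)*(r + 7/2), (r - 1)*(r + 7/2)) = r + 7/2
(2) = -6*u + y
(3) = n - 8
(4) = w + 5
(5) = gcd((j - 6)*(j + 1)*(j + 6), (j - 1)*(j + 6)) = j + 6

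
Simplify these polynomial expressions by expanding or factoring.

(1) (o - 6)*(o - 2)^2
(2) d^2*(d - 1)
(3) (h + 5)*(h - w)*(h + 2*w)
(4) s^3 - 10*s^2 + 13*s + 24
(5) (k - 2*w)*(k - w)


(1) = o^3 - 10*o^2 + 28*o - 24
(2) = d^3 - d^2
(3) = h^3 + h^2*w + 5*h^2 - 2*h*w^2 + 5*h*w - 10*w^2
(4) = (s - 8)*(s - 3)*(s + 1)
(5) = k^2 - 3*k*w + 2*w^2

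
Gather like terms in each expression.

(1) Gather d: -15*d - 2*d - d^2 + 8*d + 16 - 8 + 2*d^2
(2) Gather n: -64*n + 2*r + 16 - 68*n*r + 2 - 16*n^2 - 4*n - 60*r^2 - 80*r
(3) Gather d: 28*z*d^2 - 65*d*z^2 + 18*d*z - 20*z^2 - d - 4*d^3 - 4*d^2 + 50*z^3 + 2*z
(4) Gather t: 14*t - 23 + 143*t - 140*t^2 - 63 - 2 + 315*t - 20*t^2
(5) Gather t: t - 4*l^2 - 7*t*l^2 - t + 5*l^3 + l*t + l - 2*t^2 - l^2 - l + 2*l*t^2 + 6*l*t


(1) = d^2 - 9*d + 8
(2) = -16*n^2 + n*(-68*r - 68) - 60*r^2 - 78*r + 18
(3) = -4*d^3 + d^2*(28*z - 4) + d*(-65*z^2 + 18*z - 1) + 50*z^3 - 20*z^2 + 2*z
(4) = -160*t^2 + 472*t - 88
(5) = 5*l^3 - 5*l^2 + t^2*(2*l - 2) + t*(-7*l^2 + 7*l)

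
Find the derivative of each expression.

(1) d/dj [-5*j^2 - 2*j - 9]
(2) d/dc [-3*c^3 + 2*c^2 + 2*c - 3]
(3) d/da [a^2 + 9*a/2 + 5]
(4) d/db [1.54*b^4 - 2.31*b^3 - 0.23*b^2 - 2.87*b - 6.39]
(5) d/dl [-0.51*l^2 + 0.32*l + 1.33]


(1) = -10*j - 2
(2) = -9*c^2 + 4*c + 2
(3) = 2*a + 9/2
(4) = 6.16*b^3 - 6.93*b^2 - 0.46*b - 2.87
(5) = 0.32 - 1.02*l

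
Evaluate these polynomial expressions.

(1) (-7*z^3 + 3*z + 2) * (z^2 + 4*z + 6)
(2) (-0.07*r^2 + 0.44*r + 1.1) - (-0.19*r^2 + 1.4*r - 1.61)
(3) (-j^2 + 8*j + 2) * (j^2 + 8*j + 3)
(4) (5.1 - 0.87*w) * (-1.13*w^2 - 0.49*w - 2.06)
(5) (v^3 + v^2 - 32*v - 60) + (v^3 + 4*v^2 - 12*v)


(1) = -7*z^5 - 28*z^4 - 39*z^3 + 14*z^2 + 26*z + 12
(2) = 0.12*r^2 - 0.96*r + 2.71
(3) = -j^4 + 63*j^2 + 40*j + 6
(4) = 0.9831*w^3 - 5.3367*w^2 - 0.7068*w - 10.506
(5) = 2*v^3 + 5*v^2 - 44*v - 60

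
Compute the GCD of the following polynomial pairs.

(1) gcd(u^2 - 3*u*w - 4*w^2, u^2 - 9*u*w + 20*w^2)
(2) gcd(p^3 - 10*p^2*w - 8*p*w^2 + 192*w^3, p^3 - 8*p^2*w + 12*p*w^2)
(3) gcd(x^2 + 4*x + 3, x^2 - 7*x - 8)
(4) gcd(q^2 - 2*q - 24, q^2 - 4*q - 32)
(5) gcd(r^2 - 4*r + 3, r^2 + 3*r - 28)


(1) = gcd((u - 4*w)*(u + w), (u - 5*w)*(u - 4*w)) = u - 4*w
(2) = p - 6*w
(3) = x + 1
(4) = gcd((q - 6)*(q + 4), (q - 8)*(q + 4)) = q + 4
(5) = 1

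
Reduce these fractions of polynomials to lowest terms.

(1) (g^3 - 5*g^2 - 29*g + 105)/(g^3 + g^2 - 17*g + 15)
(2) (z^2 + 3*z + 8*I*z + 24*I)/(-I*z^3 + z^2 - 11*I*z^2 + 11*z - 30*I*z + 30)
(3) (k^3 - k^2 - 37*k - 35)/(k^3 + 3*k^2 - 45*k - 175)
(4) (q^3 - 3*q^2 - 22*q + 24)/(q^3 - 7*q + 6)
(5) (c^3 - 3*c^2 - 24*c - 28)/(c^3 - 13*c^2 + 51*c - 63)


(1) = (g - 7)/(g - 1)
(2) = (I*z^2 + z*(-8 + 3*I) - 24)/(z^3 + z^2*(11 + I) + z*(30 + 11*I) + 30*I)
(3) = (k + 1)/(k + 5)
(4) = (q^2 - 2*q - 24)/(q^2 + q - 6)
(5) = (c^2 + 4*c + 4)/(c^2 - 6*c + 9)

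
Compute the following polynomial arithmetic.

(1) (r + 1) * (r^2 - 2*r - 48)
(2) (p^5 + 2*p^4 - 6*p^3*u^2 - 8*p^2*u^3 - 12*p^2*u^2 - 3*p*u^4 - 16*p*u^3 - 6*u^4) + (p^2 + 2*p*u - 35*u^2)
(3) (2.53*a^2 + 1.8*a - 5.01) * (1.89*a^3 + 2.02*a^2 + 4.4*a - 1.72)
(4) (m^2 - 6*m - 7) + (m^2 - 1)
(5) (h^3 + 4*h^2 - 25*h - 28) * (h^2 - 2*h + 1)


(1) = r^3 - r^2 - 50*r - 48
(2) = p^5 + 2*p^4 - 6*p^3*u^2 - 8*p^2*u^3 - 12*p^2*u^2 + p^2 - 3*p*u^4 - 16*p*u^3 + 2*p*u - 6*u^4 - 35*u^2
(3) = 4.7817*a^5 + 8.5126*a^4 + 5.2991*a^3 - 6.5518*a^2 - 25.14*a + 8.6172
(4) = 2*m^2 - 6*m - 8
(5) = h^5 + 2*h^4 - 32*h^3 + 26*h^2 + 31*h - 28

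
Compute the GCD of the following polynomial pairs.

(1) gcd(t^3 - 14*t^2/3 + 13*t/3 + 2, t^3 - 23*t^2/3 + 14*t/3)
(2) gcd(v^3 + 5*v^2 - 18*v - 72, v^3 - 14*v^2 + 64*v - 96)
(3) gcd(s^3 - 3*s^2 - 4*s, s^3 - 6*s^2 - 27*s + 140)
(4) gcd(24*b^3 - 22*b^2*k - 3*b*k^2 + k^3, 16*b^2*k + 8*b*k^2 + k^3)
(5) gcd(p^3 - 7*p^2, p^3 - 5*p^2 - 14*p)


(1) = gcd((t - 3)*(t - 2)*(t + 1/3), t*(t - 7)*(t - 2/3)) = 1
(2) = v - 4
(3) = s - 4
(4) = gcd((-6*b + k)*(-b + k)*(4*b + k), k*(4*b + k)^2) = 4*b + k
(5) = p^2 - 7*p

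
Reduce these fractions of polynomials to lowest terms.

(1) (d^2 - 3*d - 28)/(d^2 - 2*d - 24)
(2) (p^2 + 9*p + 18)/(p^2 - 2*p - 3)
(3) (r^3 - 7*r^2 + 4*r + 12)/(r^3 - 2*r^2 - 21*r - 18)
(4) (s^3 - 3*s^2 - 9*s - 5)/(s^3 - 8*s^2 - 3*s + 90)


(1) = (d - 7)/(d - 6)
(2) = (p^2 + 9*p + 18)/(p^2 - 2*p - 3)
(3) = (r - 2)/(r + 3)
(4) = (s^2 + 2*s + 1)/(s^2 - 3*s - 18)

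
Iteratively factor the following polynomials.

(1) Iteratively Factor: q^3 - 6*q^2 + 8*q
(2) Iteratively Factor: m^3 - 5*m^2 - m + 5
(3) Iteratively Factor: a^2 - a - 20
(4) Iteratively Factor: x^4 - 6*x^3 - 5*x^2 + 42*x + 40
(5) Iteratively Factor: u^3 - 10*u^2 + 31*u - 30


(1) = (q)*(q^2 - 6*q + 8) = q*(q - 2)*(q - 4)
(2) = (m + 1)*(m^2 - 6*m + 5) = (m - 1)*(m + 1)*(m - 5)
(3) = (a + 4)*(a - 5)
(4) = (x - 4)*(x^3 - 2*x^2 - 13*x - 10) = (x - 4)*(x + 1)*(x^2 - 3*x - 10) = (x - 5)*(x - 4)*(x + 1)*(x + 2)
(5) = (u - 5)*(u^2 - 5*u + 6) = (u - 5)*(u - 2)*(u - 3)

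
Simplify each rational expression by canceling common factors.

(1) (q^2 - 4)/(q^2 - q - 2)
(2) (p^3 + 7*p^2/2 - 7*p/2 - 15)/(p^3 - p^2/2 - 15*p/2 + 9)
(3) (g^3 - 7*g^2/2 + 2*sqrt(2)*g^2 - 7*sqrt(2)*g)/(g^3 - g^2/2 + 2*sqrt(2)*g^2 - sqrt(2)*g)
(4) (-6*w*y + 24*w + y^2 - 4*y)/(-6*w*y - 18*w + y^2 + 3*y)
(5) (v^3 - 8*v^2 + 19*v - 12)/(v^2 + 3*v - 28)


(1) = (q + 2)/(q + 1)
(2) = (2*p + 5)/(2*p - 3)
(3) = (4*g - 14)/(4*g - 2)
(4) = (y - 4)/(y + 3)
(5) = (v^2 - 4*v + 3)/(v + 7)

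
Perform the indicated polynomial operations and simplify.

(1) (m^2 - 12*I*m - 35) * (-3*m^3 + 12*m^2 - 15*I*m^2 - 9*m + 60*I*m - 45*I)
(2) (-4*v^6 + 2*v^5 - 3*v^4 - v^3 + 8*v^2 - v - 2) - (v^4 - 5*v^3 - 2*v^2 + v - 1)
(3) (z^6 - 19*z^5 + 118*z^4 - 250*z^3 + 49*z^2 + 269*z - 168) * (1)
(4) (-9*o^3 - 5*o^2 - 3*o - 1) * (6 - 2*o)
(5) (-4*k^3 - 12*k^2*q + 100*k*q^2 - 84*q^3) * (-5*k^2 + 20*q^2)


(1) = -3*m^5 + 12*m^4 + 21*I*m^4 - 84*m^3 - 84*I*m^3 + 300*m^2 + 588*I*m^2 - 225*m - 2100*I*m + 1575*I
(2) = -4*v^6 + 2*v^5 - 4*v^4 + 4*v^3 + 10*v^2 - 2*v - 1
(3) = z^6 - 19*z^5 + 118*z^4 - 250*z^3 + 49*z^2 + 269*z - 168
(4) = 18*o^4 - 44*o^3 - 24*o^2 - 16*o - 6
(5) = 20*k^5 + 60*k^4*q - 580*k^3*q^2 + 180*k^2*q^3 + 2000*k*q^4 - 1680*q^5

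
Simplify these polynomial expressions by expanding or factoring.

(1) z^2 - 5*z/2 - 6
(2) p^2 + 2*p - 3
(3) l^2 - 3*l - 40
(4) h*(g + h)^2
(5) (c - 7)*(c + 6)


(1) = (z - 4)*(z + 3/2)
(2) = (p - 1)*(p + 3)
(3) = (l - 8)*(l + 5)
(4) = g^2*h + 2*g*h^2 + h^3
(5) = c^2 - c - 42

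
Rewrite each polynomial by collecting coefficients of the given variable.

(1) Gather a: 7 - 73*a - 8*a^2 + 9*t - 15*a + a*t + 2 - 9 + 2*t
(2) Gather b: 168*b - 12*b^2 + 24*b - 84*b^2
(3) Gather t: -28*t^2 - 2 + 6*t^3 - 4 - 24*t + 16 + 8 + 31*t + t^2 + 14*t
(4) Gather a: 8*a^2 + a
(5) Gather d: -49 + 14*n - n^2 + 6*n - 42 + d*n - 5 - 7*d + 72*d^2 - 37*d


(1) = -8*a^2 + a*(t - 88) + 11*t
(2) = -96*b^2 + 192*b
(3) = 6*t^3 - 27*t^2 + 21*t + 18
(4) = 8*a^2 + a
(5) = 72*d^2 + d*(n - 44) - n^2 + 20*n - 96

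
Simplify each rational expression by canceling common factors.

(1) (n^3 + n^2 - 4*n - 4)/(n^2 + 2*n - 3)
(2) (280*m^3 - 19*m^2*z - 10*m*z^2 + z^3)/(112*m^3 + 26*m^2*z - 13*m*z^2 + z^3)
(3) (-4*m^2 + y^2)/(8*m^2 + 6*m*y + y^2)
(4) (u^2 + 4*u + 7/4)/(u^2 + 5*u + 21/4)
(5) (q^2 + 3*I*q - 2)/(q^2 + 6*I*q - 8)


(1) = (n^3 + n^2 - 4*n - 4)/(n^2 + 2*n - 3)
(2) = (5*m + z)/(2*m + z)
(3) = (-2*m + y)/(4*m + y)
(4) = (2*u + 1)/(2*u + 3)
(5) = (q + I)/(q + 4*I)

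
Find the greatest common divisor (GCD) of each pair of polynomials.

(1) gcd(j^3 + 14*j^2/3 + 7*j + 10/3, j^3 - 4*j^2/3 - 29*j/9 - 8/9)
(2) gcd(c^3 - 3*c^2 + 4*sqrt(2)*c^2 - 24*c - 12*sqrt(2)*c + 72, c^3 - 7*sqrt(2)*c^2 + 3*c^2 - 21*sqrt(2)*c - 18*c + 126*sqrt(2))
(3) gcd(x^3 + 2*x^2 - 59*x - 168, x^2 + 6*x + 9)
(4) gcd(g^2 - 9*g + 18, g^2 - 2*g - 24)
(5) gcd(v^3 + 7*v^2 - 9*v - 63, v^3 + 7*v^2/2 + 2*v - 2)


(1) = gcd((j + 1)*(j + 5/3)*(j + 2), (j - 8/3)*(j + 1/3)*(j + 1)) = j + 1
(2) = gcd((c - 3)*(c - 2*sqrt(2))*(c + 6*sqrt(2)), (c - 3)*(c + 6)*(c - 7*sqrt(2))) = c - 3
(3) = x + 3
(4) = g - 6
(5) = 1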